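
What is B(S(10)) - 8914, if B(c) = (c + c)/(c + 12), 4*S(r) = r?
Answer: -258496/29 ≈ -8913.7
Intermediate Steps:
S(r) = r/4
B(c) = 2*c/(12 + c) (B(c) = (2*c)/(12 + c) = 2*c/(12 + c))
B(S(10)) - 8914 = 2*((¼)*10)/(12 + (¼)*10) - 8914 = 2*(5/2)/(12 + 5/2) - 8914 = 2*(5/2)/(29/2) - 8914 = 2*(5/2)*(2/29) - 8914 = 10/29 - 8914 = -258496/29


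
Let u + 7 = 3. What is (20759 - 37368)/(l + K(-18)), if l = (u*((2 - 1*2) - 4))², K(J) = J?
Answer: -977/14 ≈ -69.786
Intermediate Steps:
u = -4 (u = -7 + 3 = -4)
l = 256 (l = (-4*((2 - 1*2) - 4))² = (-4*((2 - 2) - 4))² = (-4*(0 - 4))² = (-4*(-4))² = 16² = 256)
(20759 - 37368)/(l + K(-18)) = (20759 - 37368)/(256 - 18) = -16609/238 = -16609*1/238 = -977/14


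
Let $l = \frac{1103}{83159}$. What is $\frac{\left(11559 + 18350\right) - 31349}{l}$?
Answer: $- \frac{119748960}{1103} \approx -1.0857 \cdot 10^{5}$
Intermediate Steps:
$l = \frac{1103}{83159}$ ($l = 1103 \cdot \frac{1}{83159} = \frac{1103}{83159} \approx 0.013264$)
$\frac{\left(11559 + 18350\right) - 31349}{l} = \frac{\left(11559 + 18350\right) - 31349}{\frac{1103}{83159}} = \left(29909 - 31349\right) \frac{83159}{1103} = \left(-1440\right) \frac{83159}{1103} = - \frac{119748960}{1103}$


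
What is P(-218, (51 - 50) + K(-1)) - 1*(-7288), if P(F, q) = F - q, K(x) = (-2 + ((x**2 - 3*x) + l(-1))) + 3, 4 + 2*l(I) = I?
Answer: 14133/2 ≈ 7066.5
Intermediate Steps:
l(I) = -2 + I/2
K(x) = -3/2 + x**2 - 3*x (K(x) = (-2 + ((x**2 - 3*x) + (-2 + (1/2)*(-1)))) + 3 = (-2 + ((x**2 - 3*x) + (-2 - 1/2))) + 3 = (-2 + ((x**2 - 3*x) - 5/2)) + 3 = (-2 + (-5/2 + x**2 - 3*x)) + 3 = (-9/2 + x**2 - 3*x) + 3 = -3/2 + x**2 - 3*x)
P(-218, (51 - 50) + K(-1)) - 1*(-7288) = (-218 - ((51 - 50) + (-3/2 + (-1)**2 - 3*(-1)))) - 1*(-7288) = (-218 - (1 + (-3/2 + 1 + 3))) + 7288 = (-218 - (1 + 5/2)) + 7288 = (-218 - 1*7/2) + 7288 = (-218 - 7/2) + 7288 = -443/2 + 7288 = 14133/2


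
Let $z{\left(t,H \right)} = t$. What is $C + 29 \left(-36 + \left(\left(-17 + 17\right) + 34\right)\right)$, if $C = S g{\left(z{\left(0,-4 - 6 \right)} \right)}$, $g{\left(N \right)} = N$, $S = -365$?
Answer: $-58$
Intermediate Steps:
$C = 0$ ($C = \left(-365\right) 0 = 0$)
$C + 29 \left(-36 + \left(\left(-17 + 17\right) + 34\right)\right) = 0 + 29 \left(-36 + \left(\left(-17 + 17\right) + 34\right)\right) = 0 + 29 \left(-36 + \left(0 + 34\right)\right) = 0 + 29 \left(-36 + 34\right) = 0 + 29 \left(-2\right) = 0 - 58 = -58$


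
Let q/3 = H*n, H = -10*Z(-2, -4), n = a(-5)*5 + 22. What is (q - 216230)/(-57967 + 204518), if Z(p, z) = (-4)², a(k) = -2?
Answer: -221990/146551 ≈ -1.5148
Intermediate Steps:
Z(p, z) = 16
n = 12 (n = -2*5 + 22 = -10 + 22 = 12)
H = -160 (H = -10*16 = -160)
q = -5760 (q = 3*(-160*12) = 3*(-1920) = -5760)
(q - 216230)/(-57967 + 204518) = (-5760 - 216230)/(-57967 + 204518) = -221990/146551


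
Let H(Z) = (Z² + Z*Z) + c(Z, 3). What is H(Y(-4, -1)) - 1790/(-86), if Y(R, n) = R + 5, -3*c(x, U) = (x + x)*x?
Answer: 2857/129 ≈ 22.147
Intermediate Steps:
c(x, U) = -2*x²/3 (c(x, U) = -(x + x)*x/3 = -2*x*x/3 = -2*x²/3)
Y(R, n) = 5 + R
H(Z) = 4*Z²/3 (H(Z) = (Z² + Z*Z) - 2*Z²/3 = (Z² + Z²) - 2*Z²/3 = 2*Z² - 2*Z²/3 = 4*Z²/3)
H(Y(-4, -1)) - 1790/(-86) = 4*(5 - 4)²/3 - 1790/(-86) = (4/3)*1² - 1790*(-1)/86 = (4/3)*1 - 5*(-179/43) = 4/3 + 895/43 = 2857/129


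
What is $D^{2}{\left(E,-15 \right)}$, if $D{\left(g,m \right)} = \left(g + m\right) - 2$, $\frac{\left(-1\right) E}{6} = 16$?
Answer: $12769$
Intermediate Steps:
$E = -96$ ($E = \left(-6\right) 16 = -96$)
$D{\left(g,m \right)} = -2 + g + m$ ($D{\left(g,m \right)} = \left(g + m\right) - 2 = -2 + g + m$)
$D^{2}{\left(E,-15 \right)} = \left(-2 - 96 - 15\right)^{2} = \left(-113\right)^{2} = 12769$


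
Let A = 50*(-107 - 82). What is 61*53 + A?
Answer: -6217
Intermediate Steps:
A = -9450 (A = 50*(-189) = -9450)
61*53 + A = 61*53 - 9450 = 3233 - 9450 = -6217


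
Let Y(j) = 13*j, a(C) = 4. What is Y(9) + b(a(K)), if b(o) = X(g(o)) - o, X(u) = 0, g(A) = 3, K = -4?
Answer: 113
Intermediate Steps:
b(o) = -o (b(o) = 0 - o = -o)
Y(9) + b(a(K)) = 13*9 - 1*4 = 117 - 4 = 113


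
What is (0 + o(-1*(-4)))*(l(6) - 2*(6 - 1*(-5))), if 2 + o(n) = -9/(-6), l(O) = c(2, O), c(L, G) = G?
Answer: 8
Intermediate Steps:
l(O) = O
o(n) = -1/2 (o(n) = -2 - 9/(-6) = -2 - 9*(-1/6) = -2 + 3/2 = -1/2)
(0 + o(-1*(-4)))*(l(6) - 2*(6 - 1*(-5))) = (0 - 1/2)*(6 - 2*(6 - 1*(-5))) = -(6 - 2*(6 + 5))/2 = -(6 - 2*11)/2 = -(6 - 22)/2 = -1/2*(-16) = 8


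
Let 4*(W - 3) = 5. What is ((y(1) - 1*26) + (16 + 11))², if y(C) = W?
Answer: 441/16 ≈ 27.563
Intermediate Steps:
W = 17/4 (W = 3 + (¼)*5 = 3 + 5/4 = 17/4 ≈ 4.2500)
y(C) = 17/4
((y(1) - 1*26) + (16 + 11))² = ((17/4 - 1*26) + (16 + 11))² = ((17/4 - 26) + 27)² = (-87/4 + 27)² = (21/4)² = 441/16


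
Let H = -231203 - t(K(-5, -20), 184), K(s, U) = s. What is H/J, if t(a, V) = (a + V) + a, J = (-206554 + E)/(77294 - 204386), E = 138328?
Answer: -4901027614/11371 ≈ -4.3101e+5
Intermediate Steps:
J = 11371/21182 (J = (-206554 + 138328)/(77294 - 204386) = -68226/(-127092) = -68226*(-1/127092) = 11371/21182 ≈ 0.53682)
t(a, V) = V + 2*a (t(a, V) = (V + a) + a = V + 2*a)
H = -231377 (H = -231203 - (184 + 2*(-5)) = -231203 - (184 - 10) = -231203 - 1*174 = -231203 - 174 = -231377)
H/J = -231377/11371/21182 = -231377*21182/11371 = -4901027614/11371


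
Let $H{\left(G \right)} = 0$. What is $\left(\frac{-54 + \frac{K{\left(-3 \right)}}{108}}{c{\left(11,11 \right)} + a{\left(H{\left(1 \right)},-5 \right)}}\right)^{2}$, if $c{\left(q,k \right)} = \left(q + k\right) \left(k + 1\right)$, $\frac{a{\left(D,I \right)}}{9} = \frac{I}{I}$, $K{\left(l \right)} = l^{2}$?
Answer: $\frac{418609}{10732176} \approx 0.039005$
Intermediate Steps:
$a{\left(D,I \right)} = 9$ ($a{\left(D,I \right)} = 9 \frac{I}{I} = 9 \cdot 1 = 9$)
$c{\left(q,k \right)} = \left(1 + k\right) \left(k + q\right)$ ($c{\left(q,k \right)} = \left(k + q\right) \left(1 + k\right) = \left(1 + k\right) \left(k + q\right)$)
$\left(\frac{-54 + \frac{K{\left(-3 \right)}}{108}}{c{\left(11,11 \right)} + a{\left(H{\left(1 \right)},-5 \right)}}\right)^{2} = \left(\frac{-54 + \frac{\left(-3\right)^{2}}{108}}{\left(11 + 11 + 11^{2} + 11 \cdot 11\right) + 9}\right)^{2} = \left(\frac{-54 + 9 \cdot \frac{1}{108}}{\left(11 + 11 + 121 + 121\right) + 9}\right)^{2} = \left(\frac{-54 + \frac{1}{12}}{264 + 9}\right)^{2} = \left(- \frac{647}{12 \cdot 273}\right)^{2} = \left(\left(- \frac{647}{12}\right) \frac{1}{273}\right)^{2} = \left(- \frac{647}{3276}\right)^{2} = \frac{418609}{10732176}$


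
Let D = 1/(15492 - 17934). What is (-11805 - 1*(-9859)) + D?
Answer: -4752133/2442 ≈ -1946.0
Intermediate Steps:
D = -1/2442 (D = 1/(-2442) = -1/2442 ≈ -0.00040950)
(-11805 - 1*(-9859)) + D = (-11805 - 1*(-9859)) - 1/2442 = (-11805 + 9859) - 1/2442 = -1946 - 1/2442 = -4752133/2442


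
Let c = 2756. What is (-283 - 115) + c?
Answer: 2358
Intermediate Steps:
(-283 - 115) + c = (-283 - 115) + 2756 = -398 + 2756 = 2358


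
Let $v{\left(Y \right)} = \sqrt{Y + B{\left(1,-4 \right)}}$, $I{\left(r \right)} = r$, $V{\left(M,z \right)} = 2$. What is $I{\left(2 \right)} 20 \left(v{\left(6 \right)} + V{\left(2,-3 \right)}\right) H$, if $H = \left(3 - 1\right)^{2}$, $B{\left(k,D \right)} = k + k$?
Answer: $320 + 320 \sqrt{2} \approx 772.55$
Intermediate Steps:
$B{\left(k,D \right)} = 2 k$
$v{\left(Y \right)} = \sqrt{2 + Y}$ ($v{\left(Y \right)} = \sqrt{Y + 2 \cdot 1} = \sqrt{Y + 2} = \sqrt{2 + Y}$)
$H = 4$ ($H = 2^{2} = 4$)
$I{\left(2 \right)} 20 \left(v{\left(6 \right)} + V{\left(2,-3 \right)}\right) H = 2 \cdot 20 \left(\sqrt{2 + 6} + 2\right) 4 = 40 \left(\sqrt{8} + 2\right) 4 = 40 \left(2 \sqrt{2} + 2\right) 4 = 40 \left(2 + 2 \sqrt{2}\right) 4 = 40 \left(8 + 8 \sqrt{2}\right) = 320 + 320 \sqrt{2}$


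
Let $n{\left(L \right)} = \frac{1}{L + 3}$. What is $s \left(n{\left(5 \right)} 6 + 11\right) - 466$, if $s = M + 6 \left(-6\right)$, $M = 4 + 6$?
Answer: $- \frac{1543}{2} \approx -771.5$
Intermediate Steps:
$n{\left(L \right)} = \frac{1}{3 + L}$
$M = 10$
$s = -26$ ($s = 10 + 6 \left(-6\right) = 10 - 36 = -26$)
$s \left(n{\left(5 \right)} 6 + 11\right) - 466 = - 26 \left(\frac{1}{3 + 5} \cdot 6 + 11\right) - 466 = - 26 \left(\frac{1}{8} \cdot 6 + 11\right) - 466 = - 26 \left(\frac{3}{4} + 11\right) - 466 = \left(-26\right) \frac{47}{4} - 466 = - \frac{611}{2} - 466 = - \frac{1543}{2}$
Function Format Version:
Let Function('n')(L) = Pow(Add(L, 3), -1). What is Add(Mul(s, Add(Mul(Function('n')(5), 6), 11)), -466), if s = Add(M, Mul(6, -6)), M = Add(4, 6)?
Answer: Rational(-1543, 2) ≈ -771.50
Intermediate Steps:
Function('n')(L) = Pow(Add(3, L), -1)
M = 10
s = -26 (s = Add(10, Mul(6, -6)) = Add(10, -36) = -26)
Add(Mul(s, Add(Mul(Function('n')(5), 6), 11)), -466) = Add(Mul(-26, Add(Mul(Pow(Add(3, 5), -1), 6), 11)), -466) = Add(Mul(-26, Add(Mul(Pow(8, -1), 6), 11)), -466) = Add(Mul(-26, Add(Mul(Rational(1, 8), 6), 11)), -466) = Add(Mul(-26, Add(Rational(3, 4), 11)), -466) = Add(Mul(-26, Rational(47, 4)), -466) = Add(Rational(-611, 2), -466) = Rational(-1543, 2)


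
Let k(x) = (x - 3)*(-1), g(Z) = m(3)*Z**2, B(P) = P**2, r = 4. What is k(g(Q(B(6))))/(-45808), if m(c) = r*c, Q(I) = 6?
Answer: 429/45808 ≈ 0.0093652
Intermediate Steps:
m(c) = 4*c
g(Z) = 12*Z**2 (g(Z) = (4*3)*Z**2 = 12*Z**2)
k(x) = 3 - x (k(x) = (-3 + x)*(-1) = 3 - x)
k(g(Q(B(6))))/(-45808) = (3 - 12*6**2)/(-45808) = (3 - 12*36)*(-1/45808) = (3 - 1*432)*(-1/45808) = (3 - 432)*(-1/45808) = -429*(-1/45808) = 429/45808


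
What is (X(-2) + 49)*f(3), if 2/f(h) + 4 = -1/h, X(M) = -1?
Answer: -288/13 ≈ -22.154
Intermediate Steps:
f(h) = 2/(-4 - 1/h)
(X(-2) + 49)*f(3) = (-1 + 49)*(-2*3/(1 + 4*3)) = 48*(-2*3/(1 + 12)) = 48*(-2*3/13) = 48*(-2*3*1/13) = 48*(-6/13) = -288/13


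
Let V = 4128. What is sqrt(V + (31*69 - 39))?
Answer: 6*sqrt(173) ≈ 78.918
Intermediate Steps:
sqrt(V + (31*69 - 39)) = sqrt(4128 + (31*69 - 39)) = sqrt(4128 + (2139 - 39)) = sqrt(4128 + 2100) = sqrt(6228) = 6*sqrt(173)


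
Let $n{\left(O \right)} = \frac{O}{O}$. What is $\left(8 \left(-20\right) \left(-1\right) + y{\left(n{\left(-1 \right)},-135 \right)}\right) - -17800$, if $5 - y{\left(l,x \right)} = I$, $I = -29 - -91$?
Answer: $17903$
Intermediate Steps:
$n{\left(O \right)} = 1$
$I = 62$ ($I = -29 + 91 = 62$)
$y{\left(l,x \right)} = -57$ ($y{\left(l,x \right)} = 5 - 62 = -57$)
$\left(8 \left(-20\right) \left(-1\right) + y{\left(n{\left(-1 \right)},-135 \right)}\right) - -17800 = \left(8 \left(-20\right) \left(-1\right) - 57\right) - -17800 = \left(\left(-160\right) \left(-1\right) - 57\right) + 17800 = \left(160 - 57\right) + 17800 = 103 + 17800 = 17903$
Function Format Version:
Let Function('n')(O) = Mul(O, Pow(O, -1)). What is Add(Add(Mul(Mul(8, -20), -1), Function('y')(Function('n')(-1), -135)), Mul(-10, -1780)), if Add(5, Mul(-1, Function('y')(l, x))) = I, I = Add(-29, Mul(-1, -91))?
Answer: 17903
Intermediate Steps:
Function('n')(O) = 1
I = 62 (I = Add(-29, 91) = 62)
Function('y')(l, x) = -57 (Function('y')(l, x) = Add(5, Mul(-1, 62)) = Add(5, -62) = -57)
Add(Add(Mul(Mul(8, -20), -1), Function('y')(Function('n')(-1), -135)), Mul(-10, -1780)) = Add(Add(Mul(Mul(8, -20), -1), -57), Mul(-10, -1780)) = Add(Add(Mul(-160, -1), -57), 17800) = Add(Add(160, -57), 17800) = Add(103, 17800) = 17903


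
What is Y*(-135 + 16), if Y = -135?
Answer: 16065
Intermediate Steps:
Y*(-135 + 16) = -135*(-135 + 16) = -135*(-119) = 16065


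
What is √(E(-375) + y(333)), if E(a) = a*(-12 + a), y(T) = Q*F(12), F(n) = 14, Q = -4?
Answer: √145069 ≈ 380.88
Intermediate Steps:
y(T) = -56 (y(T) = -4*14 = -56)
√(E(-375) + y(333)) = √(-375*(-12 - 375) - 56) = √(-375*(-387) - 56) = √(145125 - 56) = √145069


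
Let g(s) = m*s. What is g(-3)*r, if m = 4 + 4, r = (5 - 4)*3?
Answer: -72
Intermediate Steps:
r = 3 (r = 1*3 = 3)
m = 8
g(s) = 8*s
g(-3)*r = (8*(-3))*3 = -24*3 = -72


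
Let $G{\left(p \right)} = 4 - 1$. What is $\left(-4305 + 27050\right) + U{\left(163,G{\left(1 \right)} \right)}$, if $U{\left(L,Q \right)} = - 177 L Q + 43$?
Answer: $-63765$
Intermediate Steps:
$G{\left(p \right)} = 3$ ($G{\left(p \right)} = 4 - 1 = 3$)
$U{\left(L,Q \right)} = 43 - 177 L Q$ ($U{\left(L,Q \right)} = - 177 L Q + 43 = 43 - 177 L Q$)
$\left(-4305 + 27050\right) + U{\left(163,G{\left(1 \right)} \right)} = \left(-4305 + 27050\right) + \left(43 - 28851 \cdot 3\right) = 22745 + \left(43 - 86553\right) = 22745 - 86510 = -63765$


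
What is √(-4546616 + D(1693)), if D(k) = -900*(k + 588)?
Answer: 14*I*√33671 ≈ 2569.0*I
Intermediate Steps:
D(k) = -529200 - 900*k (D(k) = -900*(588 + k) = -529200 - 900*k)
√(-4546616 + D(1693)) = √(-4546616 + (-529200 - 900*1693)) = √(-4546616 + (-529200 - 1523700)) = √(-4546616 - 2052900) = √(-6599516) = 14*I*√33671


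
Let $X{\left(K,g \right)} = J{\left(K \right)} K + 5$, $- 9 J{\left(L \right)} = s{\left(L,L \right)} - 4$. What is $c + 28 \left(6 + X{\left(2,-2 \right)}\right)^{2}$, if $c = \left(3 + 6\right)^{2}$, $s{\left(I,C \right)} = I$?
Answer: $\frac{303613}{81} \approx 3748.3$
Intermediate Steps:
$J{\left(L \right)} = \frac{4}{9} - \frac{L}{9}$ ($J{\left(L \right)} = - \frac{L - 4}{9} = - \frac{-4 + L}{9} = \frac{4}{9} - \frac{L}{9}$)
$X{\left(K,g \right)} = 5 + K \left(\frac{4}{9} - \frac{K}{9}\right)$ ($X{\left(K,g \right)} = \left(\frac{4}{9} - \frac{K}{9}\right) K + 5 = K \left(\frac{4}{9} - \frac{K}{9}\right) + 5 = 5 + K \left(\frac{4}{9} - \frac{K}{9}\right)$)
$c = 81$ ($c = 9^{2} = 81$)
$c + 28 \left(6 + X{\left(2,-2 \right)}\right)^{2} = 81 + 28 \left(6 + \left(5 - \frac{2 \left(-4 + 2\right)}{9}\right)\right)^{2} = 81 + 28 \left(6 + \left(5 - \frac{2}{9} \left(-2\right)\right)\right)^{2} = 81 + 28 \left(6 + \left(5 + \frac{4}{9}\right)\right)^{2} = 81 + 28 \left(6 + \frac{49}{9}\right)^{2} = 81 + 28 \left(\frac{103}{9}\right)^{2} = 81 + 28 \cdot \frac{10609}{81} = 81 + \frac{297052}{81} = \frac{303613}{81}$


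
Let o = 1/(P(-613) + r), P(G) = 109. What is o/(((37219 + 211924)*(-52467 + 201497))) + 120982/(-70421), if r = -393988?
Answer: -1769318332551348150041/1029881852644182466110 ≈ -1.7180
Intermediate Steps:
o = -1/393879 (o = 1/(109 - 393988) = 1/(-393879) = -1/393879 ≈ -2.5389e-6)
o/(((37219 + 211924)*(-52467 + 201497))) + 120982/(-70421) = -1/((-52467 + 201497)*(37219 + 211924))/393879 + 120982/(-70421) = -1/(393879*(249143*149030)) + 120982*(-1/70421) = -1/393879/37129781290 - 120982/70421 = -1/393879*1/37129781290 - 120982/70421 = -1/14624641124723910 - 120982/70421 = -1769318332551348150041/1029881852644182466110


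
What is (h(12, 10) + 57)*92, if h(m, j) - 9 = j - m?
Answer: 5888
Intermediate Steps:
h(m, j) = 9 + j - m (h(m, j) = 9 + (j - m) = 9 + j - m)
(h(12, 10) + 57)*92 = ((9 + 10 - 1*12) + 57)*92 = ((9 + 10 - 12) + 57)*92 = (7 + 57)*92 = 64*92 = 5888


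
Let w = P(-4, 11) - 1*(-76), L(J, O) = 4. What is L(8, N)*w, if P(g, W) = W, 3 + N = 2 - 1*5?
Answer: 348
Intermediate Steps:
N = -6 (N = -3 + (2 - 1*5) = -3 + (2 - 5) = -3 - 3 = -6)
w = 87 (w = 11 - 1*(-76) = 11 + 76 = 87)
L(8, N)*w = 4*87 = 348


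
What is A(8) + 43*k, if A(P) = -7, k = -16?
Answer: -695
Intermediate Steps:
A(8) + 43*k = -7 + 43*(-16) = -7 - 688 = -695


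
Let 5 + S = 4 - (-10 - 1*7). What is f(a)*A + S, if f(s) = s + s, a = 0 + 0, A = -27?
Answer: 16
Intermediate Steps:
a = 0
S = 16 (S = -5 + (4 - (-10 - 1*7)) = -5 + (4 - (-10 - 7)) = -5 + (4 - 1*(-17)) = -5 + (4 + 17) = -5 + 21 = 16)
f(s) = 2*s
f(a)*A + S = (2*0)*(-27) + 16 = 0*(-27) + 16 = 0 + 16 = 16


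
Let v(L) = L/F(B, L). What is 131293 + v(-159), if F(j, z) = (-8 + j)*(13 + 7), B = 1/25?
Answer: 104510023/796 ≈ 1.3129e+5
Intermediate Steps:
B = 1/25 ≈ 0.040000
F(j, z) = -160 + 20*j (F(j, z) = (-8 + j)*20 = -160 + 20*j)
v(L) = -5*L/796 (v(L) = L/(-160 + 20*(1/25)) = L/(-160 + ⅘) = L/(-796/5) = L*(-5/796) = -5*L/796)
131293 + v(-159) = 131293 - 5/796*(-159) = 131293 + 795/796 = 104510023/796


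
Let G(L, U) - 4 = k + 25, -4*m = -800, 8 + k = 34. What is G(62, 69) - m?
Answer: -145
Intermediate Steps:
k = 26 (k = -8 + 34 = 26)
m = 200 (m = -¼*(-800) = 200)
G(L, U) = 55 (G(L, U) = 4 + (26 + 25) = 4 + 51 = 55)
G(62, 69) - m = 55 - 1*200 = 55 - 200 = -145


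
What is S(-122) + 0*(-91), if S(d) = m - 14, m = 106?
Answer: 92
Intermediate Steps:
S(d) = 92 (S(d) = 106 - 14 = 92)
S(-122) + 0*(-91) = 92 + 0*(-91) = 92 + 0 = 92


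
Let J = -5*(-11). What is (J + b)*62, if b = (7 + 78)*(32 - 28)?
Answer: 24490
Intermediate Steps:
J = 55
b = 340 (b = 85*4 = 340)
(J + b)*62 = (55 + 340)*62 = 395*62 = 24490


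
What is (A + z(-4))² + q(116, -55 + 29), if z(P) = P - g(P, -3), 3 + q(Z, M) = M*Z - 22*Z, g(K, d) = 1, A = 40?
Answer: -4346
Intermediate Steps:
q(Z, M) = -3 - 22*Z + M*Z (q(Z, M) = -3 + (M*Z - 22*Z) = -3 + (-22*Z + M*Z) = -3 - 22*Z + M*Z)
z(P) = -1 + P (z(P) = P - 1*1 = P - 1 = -1 + P)
(A + z(-4))² + q(116, -55 + 29) = (40 + (-1 - 4))² + (-3 - 22*116 + (-55 + 29)*116) = (40 - 5)² + (-3 - 2552 - 26*116) = 35² + (-3 - 2552 - 3016) = 1225 - 5571 = -4346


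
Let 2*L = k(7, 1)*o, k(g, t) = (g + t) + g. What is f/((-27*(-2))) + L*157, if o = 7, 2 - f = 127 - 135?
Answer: 445105/54 ≈ 8242.7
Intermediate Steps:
f = 10 (f = 2 - (127 - 135) = 2 - 1*(-8) = 2 + 8 = 10)
k(g, t) = t + 2*g
L = 105/2 (L = ((1 + 2*7)*7)/2 = ((1 + 14)*7)/2 = (15*7)/2 = (1/2)*105 = 105/2 ≈ 52.500)
f/((-27*(-2))) + L*157 = 10/((-27*(-2))) + (105/2)*157 = 10/54 + 16485/2 = 10*(1/54) + 16485/2 = 5/27 + 16485/2 = 445105/54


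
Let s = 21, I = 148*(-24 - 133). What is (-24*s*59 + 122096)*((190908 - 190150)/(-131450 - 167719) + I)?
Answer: -642039768055120/299169 ≈ -2.1461e+9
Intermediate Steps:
I = -23236 (I = 148*(-157) = -23236)
(-24*s*59 + 122096)*((190908 - 190150)/(-131450 - 167719) + I) = (-24*21*59 + 122096)*((190908 - 190150)/(-131450 - 167719) - 23236) = (-504*59 + 122096)*(758/(-299169) - 23236) = (-29736 + 122096)*(758*(-1/299169) - 23236) = 92360*(-758/299169 - 23236) = 92360*(-6951491642/299169) = -642039768055120/299169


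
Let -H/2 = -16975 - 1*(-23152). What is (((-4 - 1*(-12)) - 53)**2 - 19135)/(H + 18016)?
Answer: -8555/2831 ≈ -3.0219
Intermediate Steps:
H = -12354 (H = -2*(-16975 - 1*(-23152)) = -2*(-16975 + 23152) = -2*6177 = -12354)
(((-4 - 1*(-12)) - 53)**2 - 19135)/(H + 18016) = (((-4 - 1*(-12)) - 53)**2 - 19135)/(-12354 + 18016) = (((-4 + 12) - 53)**2 - 19135)/5662 = ((8 - 53)**2 - 19135)*(1/5662) = ((-45)**2 - 19135)*(1/5662) = (2025 - 19135)*(1/5662) = -17110*1/5662 = -8555/2831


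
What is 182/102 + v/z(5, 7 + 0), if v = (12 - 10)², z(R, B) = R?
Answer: 659/255 ≈ 2.5843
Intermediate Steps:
v = 4 (v = 2² = 4)
182/102 + v/z(5, 7 + 0) = 182/102 + 4/5 = 182*(1/102) + 4*(⅕) = 91/51 + ⅘ = 659/255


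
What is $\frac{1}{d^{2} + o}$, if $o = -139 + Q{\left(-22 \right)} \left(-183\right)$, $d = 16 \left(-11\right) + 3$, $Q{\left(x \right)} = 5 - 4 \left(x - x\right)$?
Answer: $\frac{1}{28875} \approx 3.4632 \cdot 10^{-5}$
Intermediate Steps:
$Q{\left(x \right)} = 5$ ($Q{\left(x \right)} = 5 - 0 = 5 + 0 = 5$)
$d = -173$ ($d = -176 + 3 = -173$)
$o = -1054$ ($o = -139 + 5 \left(-183\right) = -139 - 915 = -1054$)
$\frac{1}{d^{2} + o} = \frac{1}{\left(-173\right)^{2} - 1054} = \frac{1}{29929 - 1054} = \frac{1}{28875}$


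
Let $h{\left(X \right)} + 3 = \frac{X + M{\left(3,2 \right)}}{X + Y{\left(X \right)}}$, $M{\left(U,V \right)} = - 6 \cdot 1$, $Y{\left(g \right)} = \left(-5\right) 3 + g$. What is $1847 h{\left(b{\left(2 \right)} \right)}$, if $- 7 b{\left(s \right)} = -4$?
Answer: $- \frac{467291}{97} \approx -4817.4$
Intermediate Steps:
$Y{\left(g \right)} = -15 + g$
$b{\left(s \right)} = \frac{4}{7}$ ($b{\left(s \right)} = \left(- \frac{1}{7}\right) \left(-4\right) = \frac{4}{7}$)
$M{\left(U,V \right)} = -6$ ($M{\left(U,V \right)} = \left(-1\right) 6 = -6$)
$h{\left(X \right)} = -3 + \frac{-6 + X}{-15 + 2 X}$ ($h{\left(X \right)} = -3 + \frac{X - 6}{X + \left(-15 + X\right)} = -3 + \frac{-6 + X}{-15 + 2 X}$)
$1847 h{\left(b{\left(2 \right)} \right)} = 1847 \frac{39 - \frac{20}{7}}{-15 + 2 \cdot \frac{4}{7}} = 1847 \frac{39 - \frac{20}{7}}{-15 + \frac{8}{7}} = 1847 \frac{1}{- \frac{97}{7}} \cdot \frac{253}{7} = 1847 \left(\left(- \frac{7}{97}\right) \frac{253}{7}\right) = 1847 \left(- \frac{253}{97}\right) = - \frac{467291}{97}$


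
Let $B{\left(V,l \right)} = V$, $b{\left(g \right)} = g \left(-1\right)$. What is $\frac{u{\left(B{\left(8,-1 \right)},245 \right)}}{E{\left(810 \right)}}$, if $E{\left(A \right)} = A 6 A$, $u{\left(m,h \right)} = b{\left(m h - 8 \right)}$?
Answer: $- \frac{244}{492075} \approx -0.00049586$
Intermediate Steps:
$b{\left(g \right)} = - g$
$u{\left(m,h \right)} = 8 - h m$ ($u{\left(m,h \right)} = - (m h - 8) = - (h m - 8) = - (-8 + h m) = 8 - h m$)
$E{\left(A \right)} = 6 A^{2}$ ($E{\left(A \right)} = 6 A A = 6 A^{2}$)
$\frac{u{\left(B{\left(8,-1 \right)},245 \right)}}{E{\left(810 \right)}} = \frac{8 - 245 \cdot 8}{6 \cdot 810^{2}} = \frac{8 - 1960}{6 \cdot 656100} = - \frac{1952}{3936600} = \left(-1952\right) \frac{1}{3936600} = - \frac{244}{492075}$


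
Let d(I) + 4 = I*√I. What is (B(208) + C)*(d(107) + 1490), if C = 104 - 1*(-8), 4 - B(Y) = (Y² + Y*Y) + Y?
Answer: -128717320 - 9268340*√107 ≈ -2.2459e+8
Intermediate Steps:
B(Y) = 4 - Y - 2*Y² (B(Y) = 4 - ((Y² + Y*Y) + Y) = 4 - ((Y² + Y²) + Y) = 4 - (2*Y² + Y) = 4 - (Y + 2*Y²) = 4 + (-Y - 2*Y²) = 4 - Y - 2*Y²)
d(I) = -4 + I^(3/2) (d(I) = -4 + I*√I = -4 + I^(3/2))
C = 112 (C = 104 + 8 = 112)
(B(208) + C)*(d(107) + 1490) = ((4 - 1*208 - 2*208²) + 112)*((-4 + 107^(3/2)) + 1490) = ((4 - 208 - 2*43264) + 112)*((-4 + 107*√107) + 1490) = ((4 - 208 - 86528) + 112)*(1486 + 107*√107) = (-86732 + 112)*(1486 + 107*√107) = -86620*(1486 + 107*√107) = -128717320 - 9268340*√107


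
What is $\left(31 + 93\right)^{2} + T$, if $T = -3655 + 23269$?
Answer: $34990$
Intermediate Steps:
$T = 19614$
$\left(31 + 93\right)^{2} + T = \left(31 + 93\right)^{2} + 19614 = 124^{2} + 19614 = 15376 + 19614 = 34990$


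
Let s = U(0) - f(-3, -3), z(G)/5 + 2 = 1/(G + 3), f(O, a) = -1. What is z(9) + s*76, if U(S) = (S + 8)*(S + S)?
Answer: 797/12 ≈ 66.417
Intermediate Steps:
U(S) = 2*S*(8 + S) (U(S) = (8 + S)*(2*S) = 2*S*(8 + S))
z(G) = -10 + 5/(3 + G) (z(G) = -10 + 5/(G + 3) = -10 + 5/(3 + G))
s = 1 (s = 2*0*(8 + 0) - 1*(-1) = 2*0*8 + 1 = 0 + 1 = 1)
z(9) + s*76 = 5*(-5 - 2*9)/(3 + 9) + 1*76 = 5*(-5 - 18)/12 + 76 = 5*(1/12)*(-23) + 76 = -115/12 + 76 = 797/12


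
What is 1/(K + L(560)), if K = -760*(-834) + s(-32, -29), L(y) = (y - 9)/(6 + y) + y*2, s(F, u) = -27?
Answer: 566/359372629 ≈ 1.5750e-6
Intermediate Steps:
L(y) = 2*y + (-9 + y)/(6 + y) (L(y) = (-9 + y)/(6 + y) + 2*y = 2*y + (-9 + y)/(6 + y))
K = 633813 (K = -760*(-834) - 27 = 633840 - 27 = 633813)
1/(K + L(560)) = 1/(633813 + (-9 + 2*560**2 + 13*560)/(6 + 560)) = 1/(633813 + (-9 + 2*313600 + 7280)/566) = 1/(633813 + (-9 + 627200 + 7280)/566) = 1/(633813 + (1/566)*634471) = 1/(633813 + 634471/566) = 1/(359372629/566) = 566/359372629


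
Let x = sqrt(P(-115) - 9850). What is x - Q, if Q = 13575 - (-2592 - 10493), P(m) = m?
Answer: -26660 + I*sqrt(9965) ≈ -26660.0 + 99.825*I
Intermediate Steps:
x = I*sqrt(9965) (x = sqrt(-115 - 9850) = sqrt(-9965) = I*sqrt(9965) ≈ 99.825*I)
Q = 26660 (Q = 13575 - 1*(-13085) = 13575 + 13085 = 26660)
x - Q = I*sqrt(9965) - 1*26660 = I*sqrt(9965) - 26660 = -26660 + I*sqrt(9965)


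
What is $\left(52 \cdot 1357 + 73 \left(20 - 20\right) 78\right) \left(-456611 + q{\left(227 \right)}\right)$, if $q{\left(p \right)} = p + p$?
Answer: $-32188262548$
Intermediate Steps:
$q{\left(p \right)} = 2 p$
$\left(52 \cdot 1357 + 73 \left(20 - 20\right) 78\right) \left(-456611 + q{\left(227 \right)}\right) = \left(52 \cdot 1357 + 73 \left(20 - 20\right) 78\right) \left(-456611 + 2 \cdot 227\right) = \left(70564 + 73 \left(20 - 20\right) 78\right) \left(-456611 + 454\right) = \left(70564 + 73 \cdot 0 \cdot 78\right) \left(-456157\right) = \left(70564 + 0 \cdot 78\right) \left(-456157\right) = \left(70564 + 0\right) \left(-456157\right) = 70564 \left(-456157\right) = -32188262548$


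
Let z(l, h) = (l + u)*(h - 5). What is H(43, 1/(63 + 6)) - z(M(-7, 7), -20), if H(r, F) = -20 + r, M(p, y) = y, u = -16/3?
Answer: 194/3 ≈ 64.667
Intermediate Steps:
u = -16/3 (u = -16*1/3 = -16/3 ≈ -5.3333)
z(l, h) = (-5 + h)*(-16/3 + l) (z(l, h) = (l - 16/3)*(h - 5) = (-16/3 + l)*(-5 + h) = (-5 + h)*(-16/3 + l))
H(43, 1/(63 + 6)) - z(M(-7, 7), -20) = (-20 + 43) - (80/3 - 5*7 - 16/3*(-20) - 20*7) = 23 - (80/3 - 35 + 320/3 - 140) = 23 - 1*(-125/3) = 23 + 125/3 = 194/3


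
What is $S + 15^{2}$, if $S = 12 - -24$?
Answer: $261$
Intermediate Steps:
$S = 36$ ($S = 12 + 24 = 36$)
$S + 15^{2} = 36 + 15^{2} = 36 + 225 = 261$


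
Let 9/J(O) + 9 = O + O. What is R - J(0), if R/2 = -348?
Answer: -695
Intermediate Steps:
R = -696 (R = 2*(-348) = -696)
J(O) = 9/(-9 + 2*O) (J(O) = 9/(-9 + (O + O)) = 9/(-9 + 2*O))
R - J(0) = -696 - 9/(-9 + 2*0) = -696 - 9/(-9 + 0) = -696 - 9/(-9) = -696 - 9*(-1)/9 = -696 - 1*(-1) = -696 + 1 = -695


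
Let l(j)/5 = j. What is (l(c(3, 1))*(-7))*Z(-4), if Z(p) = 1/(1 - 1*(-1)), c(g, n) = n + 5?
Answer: -105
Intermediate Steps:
c(g, n) = 5 + n
l(j) = 5*j
Z(p) = ½ (Z(p) = 1/(1 + 1) = 1/2 = ½)
(l(c(3, 1))*(-7))*Z(-4) = ((5*(5 + 1))*(-7))*(½) = ((5*6)*(-7))*(½) = (30*(-7))*(½) = -210*½ = -105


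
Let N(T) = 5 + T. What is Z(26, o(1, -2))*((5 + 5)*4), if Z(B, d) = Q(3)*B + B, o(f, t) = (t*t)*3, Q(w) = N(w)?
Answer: 9360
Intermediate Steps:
Q(w) = 5 + w
o(f, t) = 3*t² (o(f, t) = t²*3 = 3*t²)
Z(B, d) = 9*B (Z(B, d) = (5 + 3)*B + B = 8*B + B = 9*B)
Z(26, o(1, -2))*((5 + 5)*4) = (9*26)*((5 + 5)*4) = 234*(10*4) = 234*40 = 9360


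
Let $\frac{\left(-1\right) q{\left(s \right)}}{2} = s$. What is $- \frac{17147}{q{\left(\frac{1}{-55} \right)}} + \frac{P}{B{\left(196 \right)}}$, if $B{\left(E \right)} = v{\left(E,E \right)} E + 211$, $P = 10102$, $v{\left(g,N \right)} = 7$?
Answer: $- \frac{1492883351}{3166} \approx -4.7154 \cdot 10^{5}$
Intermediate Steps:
$q{\left(s \right)} = - 2 s$
$B{\left(E \right)} = 211 + 7 E$ ($B{\left(E \right)} = 7 E + 211 = 211 + 7 E$)
$- \frac{17147}{q{\left(\frac{1}{-55} \right)}} + \frac{P}{B{\left(196 \right)}} = - \frac{17147}{\left(-2\right) \frac{1}{-55}} + \frac{10102}{211 + 7 \cdot 196} = - \frac{17147}{\left(-2\right) \left(- \frac{1}{55}\right)} + \frac{10102}{211 + 1372} = - \frac{17147}{\frac{2}{55}} + \frac{10102}{1583} = \left(-17147\right) \frac{55}{2} + 10102 \cdot \frac{1}{1583} = - \frac{943085}{2} + \frac{10102}{1583} = - \frac{1492883351}{3166}$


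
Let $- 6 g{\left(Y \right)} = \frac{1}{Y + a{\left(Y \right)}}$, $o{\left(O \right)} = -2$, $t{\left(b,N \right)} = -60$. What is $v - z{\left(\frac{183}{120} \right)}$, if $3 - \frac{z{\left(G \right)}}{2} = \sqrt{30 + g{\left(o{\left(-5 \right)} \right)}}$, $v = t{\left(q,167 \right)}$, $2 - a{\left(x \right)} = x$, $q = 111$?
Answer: $-66 + \frac{\sqrt{1077}}{3} \approx -55.061$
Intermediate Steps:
$a{\left(x \right)} = 2 - x$
$v = -60$
$g{\left(Y \right)} = - \frac{1}{12}$ ($g{\left(Y \right)} = - \frac{1}{6 \left(Y - \left(-2 + Y\right)\right)} = - \frac{1}{6 \cdot 2} = \left(- \frac{1}{6}\right) \frac{1}{2} = - \frac{1}{12}$)
$z{\left(G \right)} = 6 - \frac{\sqrt{1077}}{3}$ ($z{\left(G \right)} = 6 - 2 \sqrt{30 - \frac{1}{12}} = 6 - 2 \sqrt{\frac{359}{12}} = 6 - 2 \frac{\sqrt{1077}}{6} = 6 - \frac{\sqrt{1077}}{3}$)
$v - z{\left(\frac{183}{120} \right)} = -60 - \left(6 - \frac{\sqrt{1077}}{3}\right) = -66 + \frac{\sqrt{1077}}{3}$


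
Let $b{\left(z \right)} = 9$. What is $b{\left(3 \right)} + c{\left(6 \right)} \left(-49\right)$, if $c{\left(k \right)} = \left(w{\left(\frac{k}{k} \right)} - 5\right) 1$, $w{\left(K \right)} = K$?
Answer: $205$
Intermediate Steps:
$c{\left(k \right)} = -4$ ($c{\left(k \right)} = \left(\frac{k}{k} - 5\right) 1 = \left(1 - 5\right) 1 = \left(-4\right) 1 = -4$)
$b{\left(3 \right)} + c{\left(6 \right)} \left(-49\right) = 9 - -196 = 9 + 196 = 205$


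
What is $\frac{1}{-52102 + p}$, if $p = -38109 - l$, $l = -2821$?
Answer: $- \frac{1}{87390} \approx -1.1443 \cdot 10^{-5}$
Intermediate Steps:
$p = -35288$ ($p = -38109 - -2821 = -38109 + 2821 = -35288$)
$\frac{1}{-52102 + p} = \frac{1}{-52102 - 35288} = \frac{1}{-87390} = - \frac{1}{87390}$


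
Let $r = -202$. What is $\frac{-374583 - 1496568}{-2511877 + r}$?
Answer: $\frac{1871151}{2512079} \approx 0.74486$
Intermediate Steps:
$\frac{-374583 - 1496568}{-2511877 + r} = \frac{-374583 - 1496568}{-2511877 - 202} = - \frac{1871151}{-2512079} = \left(-1871151\right) \left(- \frac{1}{2512079}\right) = \frac{1871151}{2512079}$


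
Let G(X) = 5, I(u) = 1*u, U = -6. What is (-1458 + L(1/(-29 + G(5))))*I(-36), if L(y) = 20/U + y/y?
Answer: 52572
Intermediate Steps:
I(u) = u
L(y) = -7/3 (L(y) = 20/(-6) + y/y = 20*(-⅙) + 1 = -10/3 + 1 = -7/3)
(-1458 + L(1/(-29 + G(5))))*I(-36) = (-1458 - 7/3)*(-36) = -4381/3*(-36) = 52572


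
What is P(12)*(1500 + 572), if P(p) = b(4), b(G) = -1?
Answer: -2072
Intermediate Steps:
P(p) = -1
P(12)*(1500 + 572) = -(1500 + 572) = -1*2072 = -2072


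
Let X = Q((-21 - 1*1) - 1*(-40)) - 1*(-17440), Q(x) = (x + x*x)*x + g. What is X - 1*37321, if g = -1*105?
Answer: -13830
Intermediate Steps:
g = -105
Q(x) = -105 + x*(x + x²) (Q(x) = (x + x*x)*x - 105 = (x + x²)*x - 105 = x*(x + x²) - 105 = -105 + x*(x + x²))
X = 23491 (X = (-105 + ((-21 - 1*1) - 1*(-40))² + ((-21 - 1*1) - 1*(-40))³) - 1*(-17440) = (-105 + ((-21 - 1) + 40)² + ((-21 - 1) + 40)³) + 17440 = (-105 + (-22 + 40)² + (-22 + 40)³) + 17440 = (-105 + 18² + 18³) + 17440 = (-105 + 324 + 5832) + 17440 = 6051 + 17440 = 23491)
X - 1*37321 = 23491 - 1*37321 = 23491 - 37321 = -13830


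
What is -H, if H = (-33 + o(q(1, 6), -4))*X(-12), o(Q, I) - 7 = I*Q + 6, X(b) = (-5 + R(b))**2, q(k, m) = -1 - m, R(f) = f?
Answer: -2312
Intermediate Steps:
X(b) = (-5 + b)**2
o(Q, I) = 13 + I*Q (o(Q, I) = 7 + (I*Q + 6) = 7 + (6 + I*Q) = 13 + I*Q)
H = 2312 (H = (-33 + (13 - 4*(-1 - 1*6)))*(-5 - 12)**2 = (-33 + (13 - 4*(-1 - 6)))*(-17)**2 = (-33 + (13 - 4*(-7)))*289 = (-33 + (13 + 28))*289 = (-33 + 41)*289 = 8*289 = 2312)
-H = -1*2312 = -2312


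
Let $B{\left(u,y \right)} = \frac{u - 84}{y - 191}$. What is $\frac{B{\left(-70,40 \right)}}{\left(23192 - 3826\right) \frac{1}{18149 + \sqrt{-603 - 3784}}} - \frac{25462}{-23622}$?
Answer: $\frac{35119968826}{17269252863} + \frac{77 i \sqrt{4387}}{1462133} \approx 2.0337 + 0.0034881 i$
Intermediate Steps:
$B{\left(u,y \right)} = \frac{-84 + u}{-191 + y}$
$\frac{B{\left(-70,40 \right)}}{\left(23192 - 3826\right) \frac{1}{18149 + \sqrt{-603 - 3784}}} - \frac{25462}{-23622} = \frac{\frac{1}{-191 + 40} \left(-84 - 70\right)}{\left(23192 - 3826\right) \frac{1}{18149 + \sqrt{-603 - 3784}}} - \frac{25462}{-23622} = \frac{\frac{1}{-151} \left(-154\right)}{19366 \frac{1}{18149 + \sqrt{-4387}}} - - \frac{12731}{11811} = \frac{\left(- \frac{1}{151}\right) \left(-154\right)}{19366 \frac{1}{18149 + i \sqrt{4387}}} + \frac{12731}{11811} = \frac{154 \left(\frac{18149}{19366} + \frac{i \sqrt{4387}}{19366}\right)}{151} + \frac{12731}{11811} = \left(\frac{1397473}{1462133} + \frac{77 i \sqrt{4387}}{1462133}\right) + \frac{12731}{11811} = \frac{35119968826}{17269252863} + \frac{77 i \sqrt{4387}}{1462133}$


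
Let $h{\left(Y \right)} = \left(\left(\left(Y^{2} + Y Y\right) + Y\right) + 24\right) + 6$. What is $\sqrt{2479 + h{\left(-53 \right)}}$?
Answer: $\sqrt{8074} \approx 89.855$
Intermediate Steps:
$h{\left(Y \right)} = 30 + Y + 2 Y^{2}$ ($h{\left(Y \right)} = \left(\left(\left(Y^{2} + Y^{2}\right) + Y\right) + 24\right) + 6 = \left(\left(2 Y^{2} + Y\right) + 24\right) + 6 = \left(\left(Y + 2 Y^{2}\right) + 24\right) + 6 = \left(24 + Y + 2 Y^{2}\right) + 6 = 30 + Y + 2 Y^{2}$)
$\sqrt{2479 + h{\left(-53 \right)}} = \sqrt{2479 + \left(30 - 53 + 2 \left(-53\right)^{2}\right)} = \sqrt{2479 + \left(30 - 53 + 2 \cdot 2809\right)} = \sqrt{2479 + \left(30 - 53 + 5618\right)} = \sqrt{2479 + 5595} = \sqrt{8074}$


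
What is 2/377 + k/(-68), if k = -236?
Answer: 22277/6409 ≈ 3.4759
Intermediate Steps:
2/377 + k/(-68) = 2/377 - 236/(-68) = 2*(1/377) - 236*(-1/68) = 2/377 + 59/17 = 22277/6409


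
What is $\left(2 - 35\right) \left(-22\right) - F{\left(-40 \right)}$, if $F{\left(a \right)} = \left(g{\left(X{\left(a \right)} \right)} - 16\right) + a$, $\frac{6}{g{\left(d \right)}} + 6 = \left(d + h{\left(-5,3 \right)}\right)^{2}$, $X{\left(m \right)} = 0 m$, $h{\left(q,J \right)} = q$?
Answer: $\frac{14852}{19} \approx 781.68$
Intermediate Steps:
$X{\left(m \right)} = 0$
$g{\left(d \right)} = \frac{6}{-6 + \left(-5 + d\right)^{2}}$ ($g{\left(d \right)} = \frac{6}{-6 + \left(d - 5\right)^{2}} = \frac{6}{-6 + \left(-5 + d\right)^{2}}$)
$F{\left(a \right)} = - \frac{298}{19} + a$ ($F{\left(a \right)} = \left(\frac{6}{-6 + \left(-5 + 0\right)^{2}} - 16\right) + a = \left(\frac{6}{-6 + \left(-5\right)^{2}} - 16\right) + a = \left(\frac{6}{-6 + 25} - 16\right) + a = \left(\frac{6}{19} - 16\right) + a = - \frac{298}{19} + a$)
$\left(2 - 35\right) \left(-22\right) - F{\left(-40 \right)} = \left(2 - 35\right) \left(-22\right) - \left(- \frac{298}{19} - 40\right) = \left(-33\right) \left(-22\right) - - \frac{1058}{19} = 726 + \frac{1058}{19} = \frac{14852}{19}$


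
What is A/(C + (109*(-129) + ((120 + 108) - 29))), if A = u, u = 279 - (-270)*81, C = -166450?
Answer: -7383/60104 ≈ -0.12284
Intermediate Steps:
u = 22149 (u = 279 - 270*(-81) = 279 + 21870 = 22149)
A = 22149
A/(C + (109*(-129) + ((120 + 108) - 29))) = 22149/(-166450 + (109*(-129) + ((120 + 108) - 29))) = 22149/(-166450 + (-14061 + (228 - 29))) = 22149/(-166450 + (-14061 + 199)) = 22149/(-166450 - 13862) = 22149/(-180312) = 22149*(-1/180312) = -7383/60104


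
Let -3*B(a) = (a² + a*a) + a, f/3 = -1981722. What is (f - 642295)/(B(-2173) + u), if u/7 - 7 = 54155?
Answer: 19762383/8304283 ≈ 2.3798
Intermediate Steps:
f = -5945166 (f = 3*(-1981722) = -5945166)
B(a) = -2*a²/3 - a/3 (B(a) = -((a² + a*a) + a)/3 = -((a² + a²) + a)/3 = -(2*a² + a)/3 = -(a + 2*a²)/3 = -2*a²/3 - a/3)
u = 379134 (u = 49 + 7*54155 = 49 + 379085 = 379134)
(f - 642295)/(B(-2173) + u) = (-5945166 - 642295)/(-⅓*(-2173)*(1 + 2*(-2173)) + 379134) = -6587461/(-⅓*(-2173)*(1 - 4346) + 379134) = -6587461/(-⅓*(-2173)*(-4345) + 379134) = -6587461/(-9441685/3 + 379134) = -6587461/(-8304283/3) = -6587461*(-3/8304283) = 19762383/8304283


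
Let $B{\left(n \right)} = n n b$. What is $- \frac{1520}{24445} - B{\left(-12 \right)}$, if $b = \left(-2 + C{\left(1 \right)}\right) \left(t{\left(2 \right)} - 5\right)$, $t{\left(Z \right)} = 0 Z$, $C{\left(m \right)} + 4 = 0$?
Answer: $- \frac{21120784}{4889} \approx -4320.1$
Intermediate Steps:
$C{\left(m \right)} = -4$ ($C{\left(m \right)} = -4 + 0 = -4$)
$t{\left(Z \right)} = 0$
$b = 30$ ($b = \left(-2 - 4\right) \left(0 - 5\right) = \left(-6\right) \left(-5\right) = 30$)
$B{\left(n \right)} = 30 n^{2}$ ($B{\left(n \right)} = n n 30 = n^{2} \cdot 30 = 30 n^{2}$)
$- \frac{1520}{24445} - B{\left(-12 \right)} = - \frac{1520}{24445} - 30 \left(-12\right)^{2} = \left(-1520\right) \frac{1}{24445} - 30 \cdot 144 = - \frac{304}{4889} - 4320 = - \frac{21120784}{4889}$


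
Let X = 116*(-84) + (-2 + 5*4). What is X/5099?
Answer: -9726/5099 ≈ -1.9074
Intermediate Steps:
X = -9726 (X = -9744 + (-2 + 20) = -9744 + 18 = -9726)
X/5099 = -9726/5099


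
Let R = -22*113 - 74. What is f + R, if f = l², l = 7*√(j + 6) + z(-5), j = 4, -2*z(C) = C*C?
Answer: -7655/4 - 175*√10 ≈ -2467.1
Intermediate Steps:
z(C) = -C²/2 (z(C) = -C*C/2 = -C²/2)
R = -2560 (R = -2486 - 74 = -2560)
l = -25/2 + 7*√10 (l = 7*√(4 + 6) - ½*(-5)² = 7*√10 - ½*25 = 7*√10 - 25/2 = -25/2 + 7*√10 ≈ 9.6359)
f = (-25/2 + 7*√10)² ≈ 92.851
f + R = (2585/4 - 175*√10) - 2560 = -7655/4 - 175*√10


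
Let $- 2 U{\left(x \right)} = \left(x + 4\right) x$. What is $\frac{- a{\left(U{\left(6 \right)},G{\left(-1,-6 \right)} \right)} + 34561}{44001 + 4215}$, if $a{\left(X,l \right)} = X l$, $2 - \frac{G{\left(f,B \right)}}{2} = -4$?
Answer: $\frac{34921}{48216} \approx 0.72426$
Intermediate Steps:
$G{\left(f,B \right)} = 12$ ($G{\left(f,B \right)} = 4 - -8 = 4 + 8 = 12$)
$U{\left(x \right)} = - \frac{x \left(4 + x\right)}{2}$ ($U{\left(x \right)} = - \frac{\left(x + 4\right) x}{2} = - \frac{\left(4 + x\right) x}{2} = - \frac{x \left(4 + x\right)}{2}$)
$\frac{- a{\left(U{\left(6 \right)},G{\left(-1,-6 \right)} \right)} + 34561}{44001 + 4215} = \frac{- \left(- \frac{1}{2}\right) 6 \left(4 + 6\right) 12 + 34561}{44001 + 4215} = \frac{- \left(- \frac{1}{2}\right) 6 \cdot 10 \cdot 12 + 34561}{48216} = \left(- \left(-30\right) 12 + 34561\right) \frac{1}{48216} = \left(\left(-1\right) \left(-360\right) + 34561\right) \frac{1}{48216} = \left(360 + 34561\right) \frac{1}{48216} = 34921 \cdot \frac{1}{48216} = \frac{34921}{48216}$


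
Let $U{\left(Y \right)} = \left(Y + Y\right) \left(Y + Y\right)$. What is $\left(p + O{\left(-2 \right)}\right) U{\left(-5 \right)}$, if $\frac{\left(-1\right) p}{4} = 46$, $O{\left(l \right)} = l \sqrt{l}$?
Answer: $-18400 - 200 i \sqrt{2} \approx -18400.0 - 282.84 i$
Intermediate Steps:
$U{\left(Y \right)} = 4 Y^{2}$ ($U{\left(Y \right)} = 2 Y 2 Y = 4 Y^{2}$)
$O{\left(l \right)} = l^{\frac{3}{2}}$
$p = -184$ ($p = \left(-4\right) 46 = -184$)
$\left(p + O{\left(-2 \right)}\right) U{\left(-5 \right)} = \left(-184 + \left(-2\right)^{\frac{3}{2}}\right) 4 \left(-5\right)^{2} = \left(-184 - 2 i \sqrt{2}\right) 4 \cdot 25 = \left(-184 - 2 i \sqrt{2}\right) 100 = -18400 - 200 i \sqrt{2}$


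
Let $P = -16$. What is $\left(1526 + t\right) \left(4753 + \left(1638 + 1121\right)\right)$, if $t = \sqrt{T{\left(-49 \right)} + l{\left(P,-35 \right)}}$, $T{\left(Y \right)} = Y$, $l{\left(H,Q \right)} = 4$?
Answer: $11463312 + 22536 i \sqrt{5} \approx 1.1463 \cdot 10^{7} + 50392.0 i$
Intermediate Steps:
$t = 3 i \sqrt{5}$ ($t = \sqrt{-49 + 4} = \sqrt{-45} = 3 i \sqrt{5} \approx 6.7082 i$)
$\left(1526 + t\right) \left(4753 + \left(1638 + 1121\right)\right) = \left(1526 + 3 i \sqrt{5}\right) \left(4753 + \left(1638 + 1121\right)\right) = \left(1526 + 3 i \sqrt{5}\right) \left(4753 + 2759\right) = \left(1526 + 3 i \sqrt{5}\right) 7512 = 11463312 + 22536 i \sqrt{5}$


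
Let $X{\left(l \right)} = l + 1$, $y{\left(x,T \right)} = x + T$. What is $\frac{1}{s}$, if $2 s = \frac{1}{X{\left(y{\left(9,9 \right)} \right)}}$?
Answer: $38$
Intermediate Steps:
$y{\left(x,T \right)} = T + x$
$X{\left(l \right)} = 1 + l$
$s = \frac{1}{38}$ ($s = \frac{1}{2 \left(1 + \left(9 + 9\right)\right)} = \frac{1}{2 \left(1 + 18\right)} = \frac{1}{2 \cdot 19} = \frac{1}{2} \cdot \frac{1}{19} = \frac{1}{38} \approx 0.026316$)
$\frac{1}{s} = \frac{1}{\frac{1}{38}} = 38$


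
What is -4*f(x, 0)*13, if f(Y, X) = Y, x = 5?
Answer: -260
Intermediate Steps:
-4*f(x, 0)*13 = -4*5*13 = -20*13 = -260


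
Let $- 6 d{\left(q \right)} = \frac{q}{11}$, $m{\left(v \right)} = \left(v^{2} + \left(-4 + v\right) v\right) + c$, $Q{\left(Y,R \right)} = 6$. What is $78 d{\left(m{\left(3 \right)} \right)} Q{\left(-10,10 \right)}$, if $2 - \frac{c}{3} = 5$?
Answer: $\frac{234}{11} \approx 21.273$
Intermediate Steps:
$c = -9$ ($c = 6 - 15 = -9$)
$m{\left(v \right)} = -9 + v^{2} + v \left(-4 + v\right)$ ($m{\left(v \right)} = \left(v^{2} + \left(-4 + v\right) v\right) - 9 = \left(v^{2} + v \left(-4 + v\right)\right) - 9 = -9 + v^{2} + v \left(-4 + v\right)$)
$d{\left(q \right)} = - \frac{q}{66}$ ($d{\left(q \right)} = - \frac{q \frac{1}{11}}{6} = - \frac{\frac{1}{11} q}{6} = - \frac{q}{66}$)
$78 d{\left(m{\left(3 \right)} \right)} Q{\left(-10,10 \right)} = 78 \left(- \frac{-9 - 12 + 2 \cdot 3^{2}}{66}\right) 6 = 78 \left(- \frac{-9 - 12 + 2 \cdot 9}{66}\right) 6 = 78 \left(- \frac{-9 - 12 + 18}{66}\right) 6 = 78 \left(\left(- \frac{1}{66}\right) \left(-3\right)\right) 6 = 78 \cdot \frac{1}{22} \cdot 6 = \frac{39}{11} \cdot 6 = \frac{234}{11}$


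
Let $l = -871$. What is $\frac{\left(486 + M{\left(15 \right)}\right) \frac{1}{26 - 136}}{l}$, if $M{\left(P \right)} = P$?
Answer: $\frac{501}{95810} \approx 0.0052291$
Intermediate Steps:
$\frac{\left(486 + M{\left(15 \right)}\right) \frac{1}{26 - 136}}{l} = \frac{\left(486 + 15\right) \frac{1}{26 - 136}}{-871} = \frac{501}{-110} \left(- \frac{1}{871}\right) = 501 \left(- \frac{1}{110}\right) \left(- \frac{1}{871}\right) = \left(- \frac{501}{110}\right) \left(- \frac{1}{871}\right) = \frac{501}{95810}$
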